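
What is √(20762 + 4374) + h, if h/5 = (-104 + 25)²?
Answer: 31205 + 4*√1571 ≈ 31364.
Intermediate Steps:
h = 31205 (h = 5*(-104 + 25)² = 5*(-79)² = 5*6241 = 31205)
√(20762 + 4374) + h = √(20762 + 4374) + 31205 = √25136 + 31205 = 4*√1571 + 31205 = 31205 + 4*√1571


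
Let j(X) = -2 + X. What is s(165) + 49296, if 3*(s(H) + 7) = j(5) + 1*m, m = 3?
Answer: 49291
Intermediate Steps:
s(H) = -5 (s(H) = -7 + ((-2 + 5) + 1*3)/3 = -7 + (3 + 3)/3 = -7 + (1/3)*6 = -7 + 2 = -5)
s(165) + 49296 = -5 + 49296 = 49291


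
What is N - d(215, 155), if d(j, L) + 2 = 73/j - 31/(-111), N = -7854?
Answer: -187402748/23865 ≈ -7852.6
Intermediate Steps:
d(j, L) = -191/111 + 73/j (d(j, L) = -2 + (73/j - 31/(-111)) = -2 + (73/j - 31*(-1/111)) = -2 + (73/j + 31/111) = -2 + (31/111 + 73/j) = -191/111 + 73/j)
N - d(215, 155) = -7854 - (-191/111 + 73/215) = -7854 - 1*(-32962/23865) = -7854 + 32962/23865 = -187402748/23865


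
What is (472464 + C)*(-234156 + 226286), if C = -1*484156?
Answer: 92016040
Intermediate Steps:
C = -484156
(472464 + C)*(-234156 + 226286) = (472464 - 484156)*(-234156 + 226286) = -11692*(-7870) = 92016040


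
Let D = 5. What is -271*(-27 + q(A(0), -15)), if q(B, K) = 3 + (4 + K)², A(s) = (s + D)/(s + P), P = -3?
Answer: -26287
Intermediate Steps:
A(s) = (5 + s)/(-3 + s) (A(s) = (s + 5)/(s - 3) = (5 + s)/(-3 + s))
-271*(-27 + q(A(0), -15)) = -271*(-27 + (3 + (4 - 15)²)) = -271*(-27 + (3 + (-11)²)) = -271*(-27 + (3 + 121)) = -271*(-27 + 124) = -271*97 = -26287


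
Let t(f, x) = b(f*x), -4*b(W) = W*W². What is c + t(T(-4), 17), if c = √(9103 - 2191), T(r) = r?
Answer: 78608 + 48*√3 ≈ 78691.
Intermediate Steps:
b(W) = -W³/4 (b(W) = -W*W²/4 = -W³/4)
c = 48*√3 (c = √6912 = 48*√3 ≈ 83.138)
t(f, x) = -f³*x³/4
c + t(T(-4), 17) = 48*√3 - ¼*(-4)³*17³ = 48*√3 - ¼*(-64)*4913 = 48*√3 + 78608 = 78608 + 48*√3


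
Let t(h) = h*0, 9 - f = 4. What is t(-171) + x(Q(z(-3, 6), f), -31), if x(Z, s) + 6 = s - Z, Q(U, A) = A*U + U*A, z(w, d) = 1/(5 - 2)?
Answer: -121/3 ≈ -40.333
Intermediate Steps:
z(w, d) = ⅓ (z(w, d) = 1/3 = ⅓)
f = 5 (f = 9 - 1*4 = 9 - 4 = 5)
Q(U, A) = 2*A*U (Q(U, A) = A*U + A*U = 2*A*U)
t(h) = 0
x(Z, s) = -6 + s - Z (x(Z, s) = -6 + (s - Z) = -6 + s - Z)
t(-171) + x(Q(z(-3, 6), f), -31) = 0 + (-6 - 31 - 2*5/3) = 0 + (-6 - 31 - 1*10/3) = 0 + (-6 - 31 - 10/3) = 0 - 121/3 = -121/3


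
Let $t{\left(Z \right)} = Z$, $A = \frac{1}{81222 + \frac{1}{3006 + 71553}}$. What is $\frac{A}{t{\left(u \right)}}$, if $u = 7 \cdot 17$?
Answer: $\frac{74559}{720643900781} \approx 1.0346 \cdot 10^{-7}$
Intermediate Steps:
$u = 119$
$A = \frac{74559}{6055831099}$ ($A = \frac{1}{81222 + \frac{1}{74559}} = \frac{1}{\frac{6055831099}{74559}} = \frac{74559}{6055831099} \approx 1.2312 \cdot 10^{-5}$)
$\frac{A}{t{\left(u \right)}} = \frac{74559}{6055831099 \cdot 119} = \frac{74559}{6055831099} \cdot \frac{1}{119} = \frac{74559}{720643900781}$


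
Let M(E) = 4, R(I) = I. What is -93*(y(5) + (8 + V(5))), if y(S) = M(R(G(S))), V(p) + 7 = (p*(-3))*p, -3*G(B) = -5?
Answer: 6510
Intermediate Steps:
G(B) = 5/3 (G(B) = -⅓*(-5) = 5/3)
V(p) = -7 - 3*p² (V(p) = -7 + (p*(-3))*p = -7 + (-3*p)*p = -7 - 3*p²)
y(S) = 4
-93*(y(5) + (8 + V(5))) = -93*(4 + (8 + (-7 - 3*5²))) = -93*(4 + (8 + (-7 - 3*25))) = -93*(4 + (8 + (-7 - 75))) = -93*(4 + (8 - 82)) = -93*(4 - 74) = -93*(-70) = 6510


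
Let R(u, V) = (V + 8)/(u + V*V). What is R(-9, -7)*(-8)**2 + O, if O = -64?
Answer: -312/5 ≈ -62.400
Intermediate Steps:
R(u, V) = (8 + V)/(u + V**2)
R(-9, -7)*(-8)**2 + O = ((8 - 7)/(-9 + (-7)**2))*(-8)**2 - 64 = (1/(-9 + 49))*64 - 64 = (1/40)*64 - 64 = 8/5 - 64 = -312/5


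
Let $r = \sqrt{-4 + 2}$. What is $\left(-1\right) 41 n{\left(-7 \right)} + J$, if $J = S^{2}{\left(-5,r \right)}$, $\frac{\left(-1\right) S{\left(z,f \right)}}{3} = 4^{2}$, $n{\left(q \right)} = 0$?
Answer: $2304$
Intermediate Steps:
$r = i \sqrt{2}$ ($r = \sqrt{-2} = i \sqrt{2} \approx 1.4142 i$)
$S{\left(z,f \right)} = -48$ ($S{\left(z,f \right)} = - 3 \cdot 4^{2} = \left(-3\right) 16 = -48$)
$J = 2304$ ($J = \left(-48\right)^{2} = 2304$)
$\left(-1\right) 41 n{\left(-7 \right)} + J = \left(-1\right) 41 \cdot 0 + 2304 = \left(-41\right) 0 + 2304 = 0 + 2304 = 2304$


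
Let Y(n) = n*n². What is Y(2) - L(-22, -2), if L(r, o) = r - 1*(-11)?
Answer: 19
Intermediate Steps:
L(r, o) = 11 + r (L(r, o) = r + 11 = 11 + r)
Y(n) = n³
Y(2) - L(-22, -2) = 2³ - (11 - 22) = 8 - 1*(-11) = 8 + 11 = 19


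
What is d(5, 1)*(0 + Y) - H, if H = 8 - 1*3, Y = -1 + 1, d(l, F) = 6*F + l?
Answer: -5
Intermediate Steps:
d(l, F) = l + 6*F
Y = 0
H = 5 (H = 8 - 3 = 5)
d(5, 1)*(0 + Y) - H = (5 + 6*1)*(0 + 0) - 1*5 = (5 + 6)*0 - 5 = 11*0 - 5 = 0 - 5 = -5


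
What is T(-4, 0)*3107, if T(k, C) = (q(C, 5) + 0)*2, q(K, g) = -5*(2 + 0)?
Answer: -62140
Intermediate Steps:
q(K, g) = -10 (q(K, g) = -5*2 = -10)
T(k, C) = -20 (T(k, C) = (-10 + 0)*2 = -10*2 = -20)
T(-4, 0)*3107 = -20*3107 = -62140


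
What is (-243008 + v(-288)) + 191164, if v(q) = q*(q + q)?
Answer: 114044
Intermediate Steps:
v(q) = 2*q**2 (v(q) = q*(2*q) = 2*q**2)
(-243008 + v(-288)) + 191164 = (-243008 + 2*(-288)**2) + 191164 = (-243008 + 2*82944) + 191164 = (-243008 + 165888) + 191164 = -77120 + 191164 = 114044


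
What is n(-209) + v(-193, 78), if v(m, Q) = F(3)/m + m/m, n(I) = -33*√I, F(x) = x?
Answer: 190/193 - 33*I*√209 ≈ 0.98446 - 477.08*I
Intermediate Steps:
v(m, Q) = 1 + 3/m (v(m, Q) = 3/m + m/m = 3/m + 1 = 1 + 3/m)
n(-209) + v(-193, 78) = -33*I*√209 + (3 - 193)/(-193) = -33*I*√209 - 1/193*(-190) = -33*I*√209 + 190/193 = 190/193 - 33*I*√209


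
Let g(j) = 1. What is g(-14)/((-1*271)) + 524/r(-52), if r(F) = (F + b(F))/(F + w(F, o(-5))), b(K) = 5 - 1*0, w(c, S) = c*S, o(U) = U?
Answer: -29536879/12737 ≈ -2319.0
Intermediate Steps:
w(c, S) = S*c
b(K) = 5 (b(K) = 5 + 0 = 5)
r(F) = -(5 + F)/(4*F) (r(F) = (F + 5)/(F - 5*F) = (5 + F)/((-4*F)) = (5 + F)*(-1/(4*F)) = -(5 + F)/(4*F))
g(-14)/((-1*271)) + 524/r(-52) = 1/(-1*271) + 524/(((¼)*(-5 - 1*(-52))/(-52))) = 1/(-271) + 524/(((¼)*(-1/52)*(-5 + 52))) = 1*(-1/271) + 524/(((¼)*(-1/52)*47)) = -1/271 + 524/(-47/208) = -1/271 + 524*(-208/47) = -1/271 - 108992/47 = -29536879/12737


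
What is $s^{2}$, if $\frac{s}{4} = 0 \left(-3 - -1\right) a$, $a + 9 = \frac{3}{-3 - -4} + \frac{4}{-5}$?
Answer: $0$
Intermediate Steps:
$a = - \frac{34}{5}$ ($a = -9 + \left(\frac{3}{-3 - -4} + \frac{4}{-5}\right) = -9 + \left(\frac{3}{-3 + 4} + 4 \left(- \frac{1}{5}\right)\right) = -9 - \left(\frac{4}{5} - \frac{3}{1}\right) = -9 + \left(3 \cdot 1 - \frac{4}{5}\right) = -9 + \left(3 - \frac{4}{5}\right) = -9 + \frac{11}{5} = - \frac{34}{5} \approx -6.8$)
$s = 0$ ($s = 4 \cdot 0 \left(-3 - -1\right) \left(- \frac{34}{5}\right) = 4 \cdot 0 \left(-3 + 1\right) \left(- \frac{34}{5}\right) = 4 \cdot 0 \left(-2\right) \left(- \frac{34}{5}\right) = 4 \cdot 0 \left(- \frac{34}{5}\right) = 4 \cdot 0 = 0$)
$s^{2} = 0^{2} = 0$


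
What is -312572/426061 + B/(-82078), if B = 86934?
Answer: -31347235795/17485117379 ≈ -1.7928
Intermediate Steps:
-312572/426061 + B/(-82078) = -312572/426061 + 86934/(-82078) = -312572*1/426061 + 86934*(-1/82078) = -312572/426061 - 43467/41039 = -31347235795/17485117379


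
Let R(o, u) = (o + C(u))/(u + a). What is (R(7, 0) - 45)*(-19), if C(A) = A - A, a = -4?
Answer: 3553/4 ≈ 888.25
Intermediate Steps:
C(A) = 0
R(o, u) = o/(-4 + u) (R(o, u) = (o + 0)/(u - 4) = o/(-4 + u))
(R(7, 0) - 45)*(-19) = (7/(-4 + 0) - 45)*(-19) = (7/(-4) - 45)*(-19) = (7*(-1/4) - 45)*(-19) = (-7/4 - 45)*(-19) = -187/4*(-19) = 3553/4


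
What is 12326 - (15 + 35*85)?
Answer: 9336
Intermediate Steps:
12326 - (15 + 35*85) = 12326 - (15 + 2975) = 12326 - 1*2990 = 12326 - 2990 = 9336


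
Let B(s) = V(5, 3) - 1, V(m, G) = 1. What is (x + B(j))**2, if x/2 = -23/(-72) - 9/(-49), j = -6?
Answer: 3150625/3111696 ≈ 1.0125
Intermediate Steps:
x = 1775/1764 (x = 2*(-23/(-72) - 9/(-49)) = 2*(-23*(-1/72) - 9*(-1/49)) = 2*(23/72 + 9/49) = 2*(1775/3528) = 1775/1764 ≈ 1.0062)
B(s) = 0 (B(s) = 1 - 1 = 0)
(x + B(j))**2 = (1775/1764 + 0)**2 = (1775/1764)**2 = 3150625/3111696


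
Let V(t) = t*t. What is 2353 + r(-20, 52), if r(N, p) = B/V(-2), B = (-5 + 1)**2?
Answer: 2357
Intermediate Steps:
B = 16 (B = (-4)**2 = 16)
V(t) = t**2
r(N, p) = 4 (r(N, p) = 16/((-2)**2) = 16/4 = 16*(1/4) = 4)
2353 + r(-20, 52) = 2353 + 4 = 2357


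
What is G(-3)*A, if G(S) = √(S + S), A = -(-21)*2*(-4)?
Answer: -168*I*√6 ≈ -411.51*I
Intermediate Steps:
A = -168 (A = -7*(-6)*(-4) = 42*(-4) = -168)
G(S) = √2*√S (G(S) = √(2*S) = √2*√S)
G(-3)*A = (√2*√(-3))*(-168) = (√2*(I*√3))*(-168) = (I*√6)*(-168) = -168*I*√6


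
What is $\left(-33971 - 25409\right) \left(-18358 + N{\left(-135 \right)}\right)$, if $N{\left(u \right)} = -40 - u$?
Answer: $1084456940$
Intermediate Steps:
$\left(-33971 - 25409\right) \left(-18358 + N{\left(-135 \right)}\right) = \left(-33971 - 25409\right) \left(-18358 - -95\right) = - 59380 \left(-18358 + \left(-40 + 135\right)\right) = - 59380 \left(-18358 + 95\right) = \left(-59380\right) \left(-18263\right) = 1084456940$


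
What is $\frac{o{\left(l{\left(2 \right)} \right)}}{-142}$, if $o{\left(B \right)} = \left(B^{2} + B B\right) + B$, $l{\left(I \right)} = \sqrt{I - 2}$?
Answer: $0$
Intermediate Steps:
$l{\left(I \right)} = \sqrt{-2 + I}$
$o{\left(B \right)} = B + 2 B^{2}$ ($o{\left(B \right)} = \left(B^{2} + B^{2}\right) + B = 2 B^{2} + B = B + 2 B^{2}$)
$\frac{o{\left(l{\left(2 \right)} \right)}}{-142} = \frac{\sqrt{-2 + 2} \left(1 + 2 \sqrt{-2 + 2}\right)}{-142} = - \frac{\sqrt{0} \left(1 + 2 \sqrt{0}\right)}{142} = - \frac{0 \left(1 + 2 \cdot 0\right)}{142} = - \frac{0 \left(1 + 0\right)}{142} = - \frac{0 \cdot 1}{142} = \left(- \frac{1}{142}\right) 0 = 0$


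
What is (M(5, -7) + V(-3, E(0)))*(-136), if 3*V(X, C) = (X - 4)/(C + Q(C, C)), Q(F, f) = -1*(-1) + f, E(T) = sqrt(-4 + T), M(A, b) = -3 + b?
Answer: 4136/3 - 224*I/3 ≈ 1378.7 - 74.667*I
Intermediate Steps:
Q(F, f) = 1 + f
V(X, C) = (-4 + X)/(3*(1 + 2*C)) (V(X, C) = ((X - 4)/(C + (1 + C)))/3 = ((-4 + X)/(1 + 2*C))/3 = (-4 + X)/(3*(1 + 2*C)))
(M(5, -7) + V(-3, E(0)))*(-136) = ((-3 - 7) + (-4 - 3)/(3*(1 + 2*sqrt(-4 + 0))))*(-136) = (-10 + (1/3)*(-7)/(1 + 2*sqrt(-4)))*(-136) = (-10 + (1/3)*(-7)/(1 + 2*(2*I)))*(-136) = (-10 + (1/3)*(-7)/(1 + 4*I))*(-136) = (-10 + (1/3)*((1 - 4*I)/17)*(-7))*(-136) = (-10 + (-7/51 + 28*I/51))*(-136) = (-517/51 + 28*I/51)*(-136) = 4136/3 - 224*I/3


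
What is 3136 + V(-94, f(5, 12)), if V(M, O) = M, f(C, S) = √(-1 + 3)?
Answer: 3042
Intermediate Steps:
f(C, S) = √2
3136 + V(-94, f(5, 12)) = 3136 - 94 = 3042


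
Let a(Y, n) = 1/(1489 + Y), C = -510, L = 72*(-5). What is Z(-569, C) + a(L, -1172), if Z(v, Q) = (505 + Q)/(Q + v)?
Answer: 6724/1218191 ≈ 0.0055197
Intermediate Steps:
L = -360
Z(v, Q) = (505 + Q)/(Q + v)
Z(-569, C) + a(L, -1172) = (505 - 510)/(-510 - 569) + 1/(1489 - 360) = -5/(-1079) + 1/1129 = -1/1079*(-5) + 1/1129 = 5/1079 + 1/1129 = 6724/1218191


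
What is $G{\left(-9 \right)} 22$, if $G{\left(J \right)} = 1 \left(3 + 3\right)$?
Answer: $132$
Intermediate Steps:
$G{\left(J \right)} = 6$ ($G{\left(J \right)} = 1 \cdot 6 = 6$)
$G{\left(-9 \right)} 22 = 6 \cdot 22 = 132$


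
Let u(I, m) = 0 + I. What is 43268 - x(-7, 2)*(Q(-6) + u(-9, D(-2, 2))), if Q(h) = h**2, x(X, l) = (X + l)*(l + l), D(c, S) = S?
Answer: 43808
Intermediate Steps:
x(X, l) = 2*l*(X + l) (x(X, l) = (X + l)*(2*l) = 2*l*(X + l))
u(I, m) = I
43268 - x(-7, 2)*(Q(-6) + u(-9, D(-2, 2))) = 43268 - 2*2*(-7 + 2)*((-6)**2 - 9) = 43268 - 2*2*(-5)*(36 - 9) = 43268 - (-20)*27 = 43268 - 1*(-540) = 43268 + 540 = 43808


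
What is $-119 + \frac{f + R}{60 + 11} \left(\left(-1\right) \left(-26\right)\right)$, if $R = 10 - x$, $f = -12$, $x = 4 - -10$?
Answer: $- \frac{8865}{71} \approx -124.86$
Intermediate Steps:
$x = 14$ ($x = 4 + 10 = 14$)
$R = -4$ ($R = 10 - 14 = -4$)
$-119 + \frac{f + R}{60 + 11} \left(\left(-1\right) \left(-26\right)\right) = -119 + \frac{-12 - 4}{60 + 11} \left(\left(-1\right) \left(-26\right)\right) = -119 + - \frac{16}{71} \cdot 26 = -119 + \left(-16\right) \frac{1}{71} \cdot 26 = -119 - \frac{416}{71} = - \frac{8865}{71}$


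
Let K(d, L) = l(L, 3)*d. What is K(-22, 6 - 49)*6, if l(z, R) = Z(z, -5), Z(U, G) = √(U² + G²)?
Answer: -132*√1874 ≈ -5714.2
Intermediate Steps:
Z(U, G) = √(G² + U²)
l(z, R) = √(25 + z²) (l(z, R) = √((-5)² + z²) = √(25 + z²))
K(d, L) = d*√(25 + L²) (K(d, L) = √(25 + L²)*d = d*√(25 + L²))
K(-22, 6 - 49)*6 = -22*√(25 + (6 - 49)²)*6 = -22*√(25 + (-43)²)*6 = -22*√(25 + 1849)*6 = -22*√1874*6 = -132*√1874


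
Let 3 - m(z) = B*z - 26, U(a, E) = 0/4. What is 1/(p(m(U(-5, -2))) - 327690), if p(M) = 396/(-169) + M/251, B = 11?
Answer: -42419/13900376605 ≈ -3.0516e-6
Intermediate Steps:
U(a, E) = 0 (U(a, E) = 0*(¼) = 0)
m(z) = 29 - 11*z (m(z) = 3 - (11*z - 26) = 3 - (-26 + 11*z) = 3 + (26 - 11*z) = 29 - 11*z)
p(M) = -396/169 + M/251 (p(M) = 396*(-1/169) + M*(1/251) = -396/169 + M/251)
1/(p(m(U(-5, -2))) - 327690) = 1/((-396/169 + (29 - 11*0)/251) - 327690) = 1/((-396/169 + (29 + 0)/251) - 327690) = 1/((-396/169 + (1/251)*29) - 327690) = 1/((-396/169 + 29/251) - 327690) = 1/(-94495/42419 - 327690) = 1/(-13900376605/42419) = -42419/13900376605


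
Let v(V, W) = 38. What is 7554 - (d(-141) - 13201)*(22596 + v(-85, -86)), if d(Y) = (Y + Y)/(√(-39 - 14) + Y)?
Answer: 2977679526842/9967 - 3191394*I*√53/9967 ≈ 2.9875e+8 - 2331.1*I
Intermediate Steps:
d(Y) = 2*Y/(Y + I*√53) (d(Y) = (2*Y)/(√(-53) + Y) = (2*Y)/(I*√53 + Y) = (2*Y)/(Y + I*√53) = 2*Y/(Y + I*√53))
7554 - (d(-141) - 13201)*(22596 + v(-85, -86)) = 7554 - (2*(-141)/(-141 + I*√53) - 13201)*(22596 + 38) = 7554 - (-282/(-141 + I*√53) - 13201)*22634 = 7554 - (-13201 - 282/(-141 + I*√53))*22634 = 7554 - (-298791434 - 6382788/(-141 + I*√53)) = 7554 + (298791434 + 6382788/(-141 + I*√53)) = 298798988 + 6382788/(-141 + I*√53)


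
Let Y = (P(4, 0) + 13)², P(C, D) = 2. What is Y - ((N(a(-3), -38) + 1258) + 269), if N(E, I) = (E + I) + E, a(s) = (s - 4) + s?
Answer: -1244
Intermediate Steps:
a(s) = -4 + 2*s (a(s) = (-4 + s) + s = -4 + 2*s)
N(E, I) = I + 2*E
Y = 225 (Y = (2 + 13)² = 15² = 225)
Y - ((N(a(-3), -38) + 1258) + 269) = 225 - (((-38 + 2*(-4 + 2*(-3))) + 1258) + 269) = 225 - (((-38 + 2*(-4 - 6)) + 1258) + 269) = 225 - (((-38 + 2*(-10)) + 1258) + 269) = 225 - (((-38 - 20) + 1258) + 269) = 225 - ((-58 + 1258) + 269) = 225 - (1200 + 269) = 225 - 1*1469 = 225 - 1469 = -1244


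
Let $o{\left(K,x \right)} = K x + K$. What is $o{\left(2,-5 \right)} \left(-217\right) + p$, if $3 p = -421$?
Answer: $\frac{4787}{3} \approx 1595.7$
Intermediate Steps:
$p = - \frac{421}{3}$ ($p = \frac{1}{3} \left(-421\right) = - \frac{421}{3} \approx -140.33$)
$o{\left(K,x \right)} = K + K x$
$o{\left(2,-5 \right)} \left(-217\right) + p = 2 \left(1 - 5\right) \left(-217\right) - \frac{421}{3} = 2 \left(-4\right) \left(-217\right) - \frac{421}{3} = \left(-8\right) \left(-217\right) - \frac{421}{3} = 1736 - \frac{421}{3} = \frac{4787}{3}$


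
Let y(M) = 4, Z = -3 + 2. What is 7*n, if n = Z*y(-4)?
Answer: -28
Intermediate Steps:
Z = -1
n = -4 (n = -1*4 = -4)
7*n = 7*(-4) = -28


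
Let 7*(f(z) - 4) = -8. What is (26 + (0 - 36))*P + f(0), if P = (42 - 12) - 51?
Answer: 1490/7 ≈ 212.86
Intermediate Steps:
f(z) = 20/7 (f(z) = 4 + (⅐)*(-8) = 4 - 8/7 = 20/7)
P = -21 (P = 30 - 51 = -21)
(26 + (0 - 36))*P + f(0) = (26 + (0 - 36))*(-21) + 20/7 = (26 - 36)*(-21) + 20/7 = -10*(-21) + 20/7 = 210 + 20/7 = 1490/7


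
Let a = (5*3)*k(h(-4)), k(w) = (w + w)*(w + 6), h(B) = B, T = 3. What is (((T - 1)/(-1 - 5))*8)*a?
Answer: 640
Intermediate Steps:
k(w) = 2*w*(6 + w) (k(w) = (2*w)*(6 + w) = 2*w*(6 + w))
a = -240 (a = (5*3)*(2*(-4)*(6 - 4)) = 15*(2*(-4)*2) = 15*(-16) = -240)
(((T - 1)/(-1 - 5))*8)*a = (((3 - 1)/(-1 - 5))*8)*(-240) = ((2/(-6))*8)*(-240) = ((2*(-1/6))*8)*(-240) = -1/3*8*(-240) = -8/3*(-240) = 640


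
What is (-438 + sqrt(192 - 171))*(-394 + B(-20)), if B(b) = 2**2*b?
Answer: 207612 - 474*sqrt(21) ≈ 2.0544e+5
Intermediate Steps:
B(b) = 4*b
(-438 + sqrt(192 - 171))*(-394 + B(-20)) = (-438 + sqrt(192 - 171))*(-394 + 4*(-20)) = (-438 + sqrt(21))*(-394 - 80) = (-438 + sqrt(21))*(-474) = 207612 - 474*sqrt(21)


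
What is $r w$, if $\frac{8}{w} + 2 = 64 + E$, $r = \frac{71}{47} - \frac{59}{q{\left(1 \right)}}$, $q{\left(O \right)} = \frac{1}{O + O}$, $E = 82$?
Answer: $- \frac{1825}{282} \approx -6.4716$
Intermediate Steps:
$q{\left(O \right)} = \frac{1}{2 O}$
$r = - \frac{5475}{47}$ ($r = \frac{71}{47} - \frac{59}{\frac{1}{2} \cdot 1^{-1}} = 71 \cdot \frac{1}{47} - \frac{59}{\frac{1}{2} \cdot 1} = \frac{71}{47} - 59 \frac{1}{\frac{1}{2}} = \frac{71}{47} - 118 = - \frac{5475}{47} \approx -116.49$)
$w = \frac{1}{18}$ ($w = \frac{8}{-2 + \left(64 + 82\right)} = \frac{8}{-2 + 146} = \frac{8}{144} = 8 \cdot \frac{1}{144} = \frac{1}{18} \approx 0.055556$)
$r w = \left(- \frac{5475}{47}\right) \frac{1}{18} = - \frac{1825}{282}$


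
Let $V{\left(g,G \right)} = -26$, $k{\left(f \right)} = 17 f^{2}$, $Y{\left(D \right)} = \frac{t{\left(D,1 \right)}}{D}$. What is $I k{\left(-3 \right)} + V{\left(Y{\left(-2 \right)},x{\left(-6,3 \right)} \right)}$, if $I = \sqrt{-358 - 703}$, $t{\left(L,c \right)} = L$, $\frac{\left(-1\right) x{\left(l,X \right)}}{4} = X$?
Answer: $-26 + 153 i \sqrt{1061} \approx -26.0 + 4983.7 i$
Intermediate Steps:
$x{\left(l,X \right)} = - 4 X$
$Y{\left(D \right)} = 1$ ($Y{\left(D \right)} = \frac{D}{D} = 1$)
$I = i \sqrt{1061}$ ($I = \sqrt{-1061} = i \sqrt{1061} \approx 32.573 i$)
$I k{\left(-3 \right)} + V{\left(Y{\left(-2 \right)},x{\left(-6,3 \right)} \right)} = i \sqrt{1061} \cdot 17 \left(-3\right)^{2} - 26 = i \sqrt{1061} \cdot 17 \cdot 9 - 26 = i \sqrt{1061} \cdot 153 - 26 = 153 i \sqrt{1061} - 26 = -26 + 153 i \sqrt{1061}$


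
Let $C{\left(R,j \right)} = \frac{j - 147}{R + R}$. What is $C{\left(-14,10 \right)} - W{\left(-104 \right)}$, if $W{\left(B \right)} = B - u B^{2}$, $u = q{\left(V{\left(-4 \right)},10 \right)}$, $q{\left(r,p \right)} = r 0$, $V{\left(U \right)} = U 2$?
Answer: $\frac{3049}{28} \approx 108.89$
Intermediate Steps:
$V{\left(U \right)} = 2 U$
$q{\left(r,p \right)} = 0$
$u = 0$
$C{\left(R,j \right)} = \frac{-147 + j}{2 R}$
$W{\left(B \right)} = B$ ($W{\left(B \right)} = B - 0 B^{2} = B - 0 = B + 0 = B$)
$C{\left(-14,10 \right)} - W{\left(-104 \right)} = \frac{-147 + 10}{2 \left(-14\right)} - -104 = \frac{1}{2} \left(- \frac{1}{14}\right) \left(-137\right) + 104 = \frac{137}{28} + 104 = \frac{3049}{28}$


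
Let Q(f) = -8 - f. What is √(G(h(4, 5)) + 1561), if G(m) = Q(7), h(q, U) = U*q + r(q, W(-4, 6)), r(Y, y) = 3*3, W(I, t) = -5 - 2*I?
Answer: √1546 ≈ 39.319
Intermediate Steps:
r(Y, y) = 9
h(q, U) = 9 + U*q (h(q, U) = U*q + 9 = 9 + U*q)
G(m) = -15 (G(m) = -8 - 1*7 = -8 - 7 = -15)
√(G(h(4, 5)) + 1561) = √(-15 + 1561) = √1546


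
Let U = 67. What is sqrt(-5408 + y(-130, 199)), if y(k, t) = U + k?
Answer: I*sqrt(5471) ≈ 73.966*I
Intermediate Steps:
y(k, t) = 67 + k
sqrt(-5408 + y(-130, 199)) = sqrt(-5408 + (67 - 130)) = sqrt(-5408 - 63) = sqrt(-5471) = I*sqrt(5471)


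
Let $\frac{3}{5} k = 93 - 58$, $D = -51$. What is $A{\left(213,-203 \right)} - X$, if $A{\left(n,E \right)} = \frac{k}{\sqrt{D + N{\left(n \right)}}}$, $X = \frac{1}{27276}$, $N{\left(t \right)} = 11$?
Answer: $- \frac{1}{27276} - \frac{35 i \sqrt{10}}{12} \approx -3.6662 \cdot 10^{-5} - 9.2233 i$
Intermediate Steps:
$k = \frac{175}{3}$ ($k = \frac{5 \left(93 - 58\right)}{3} = \frac{5}{3} \cdot 35 = \frac{175}{3} \approx 58.333$)
$X = \frac{1}{27276} \approx 3.6662 \cdot 10^{-5}$
$A{\left(n,E \right)} = - \frac{35 i \sqrt{10}}{12}$ ($A{\left(n,E \right)} = \frac{175}{3 \sqrt{-51 + 11}} = \frac{175}{3 \sqrt{-40}} = \frac{175}{3 \cdot 2 i \sqrt{10}} = \frac{175 \left(- \frac{i \sqrt{10}}{20}\right)}{3} = - \frac{35 i \sqrt{10}}{12}$)
$A{\left(213,-203 \right)} - X = - \frac{35 i \sqrt{10}}{12} - \frac{1}{27276} = - \frac{1}{27276} - \frac{35 i \sqrt{10}}{12}$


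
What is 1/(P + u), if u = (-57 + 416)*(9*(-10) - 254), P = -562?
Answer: -1/124058 ≈ -8.0607e-6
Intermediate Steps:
u = -123496 (u = 359*(-90 - 254) = 359*(-344) = -123496)
1/(P + u) = 1/(-562 - 123496) = 1/(-124058) = -1/124058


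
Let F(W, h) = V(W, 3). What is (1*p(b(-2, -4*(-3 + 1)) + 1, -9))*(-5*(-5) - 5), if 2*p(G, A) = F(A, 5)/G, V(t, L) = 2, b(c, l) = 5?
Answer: 10/3 ≈ 3.3333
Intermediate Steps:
F(W, h) = 2
p(G, A) = 1/G (p(G, A) = (2/G)/2 = 1/G)
(1*p(b(-2, -4*(-3 + 1)) + 1, -9))*(-5*(-5) - 5) = (1/(5 + 1))*(-5*(-5) - 5) = (1/6)*(25 - 5) = (1*(1/6))*20 = (1/6)*20 = 10/3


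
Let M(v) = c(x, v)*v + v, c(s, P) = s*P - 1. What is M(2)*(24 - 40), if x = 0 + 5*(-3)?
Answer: 960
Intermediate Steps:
x = -15 (x = 0 - 15 = -15)
c(s, P) = -1 + P*s (c(s, P) = P*s - 1 = -1 + P*s)
M(v) = v + v*(-1 - 15*v) (M(v) = (-1 + v*(-15))*v + v = (-1 - 15*v)*v + v = v*(-1 - 15*v) + v = v + v*(-1 - 15*v))
M(2)*(24 - 40) = (-15*2²)*(24 - 40) = -15*4*(-16) = -60*(-16) = 960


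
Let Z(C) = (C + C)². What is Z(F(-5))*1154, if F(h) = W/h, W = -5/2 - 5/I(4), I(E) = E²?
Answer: 46737/32 ≈ 1460.5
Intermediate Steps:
W = -45/16 (W = -5/2 - 5/(4²) = -5*½ - 5/16 = -5/2 - 5*1/16 = -5/2 - 5/16 = -45/16 ≈ -2.8125)
F(h) = -45/(16*h)
Z(C) = 4*C² (Z(C) = (2*C)² = 4*C²)
Z(F(-5))*1154 = (4*(-45/16/(-5))²)*1154 = (4*(-45/16*(-⅕))²)*1154 = (4*(9/16)²)*1154 = (4*(81/256))*1154 = (81/64)*1154 = 46737/32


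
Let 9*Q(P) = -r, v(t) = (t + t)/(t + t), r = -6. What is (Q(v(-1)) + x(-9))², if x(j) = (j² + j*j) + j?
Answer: 212521/9 ≈ 23613.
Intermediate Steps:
v(t) = 1 (v(t) = (2*t)/((2*t)) = (2*t)*(1/(2*t)) = 1)
x(j) = j + 2*j² (x(j) = (j² + j²) + j = 2*j² + j = j + 2*j²)
Q(P) = ⅔ (Q(P) = (-1*(-6))/9 = (⅑)*6 = ⅔)
(Q(v(-1)) + x(-9))² = (⅔ - 9*(1 + 2*(-9)))² = (⅔ - 9*(1 - 18))² = (⅔ - 9*(-17))² = (⅔ + 153)² = (461/3)² = 212521/9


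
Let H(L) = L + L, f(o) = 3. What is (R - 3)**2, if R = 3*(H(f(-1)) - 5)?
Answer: 0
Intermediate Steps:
H(L) = 2*L
R = 3 (R = 3*(2*3 - 5) = 3*(6 - 5) = 3*1 = 3)
(R - 3)**2 = (3 - 3)**2 = 0**2 = 0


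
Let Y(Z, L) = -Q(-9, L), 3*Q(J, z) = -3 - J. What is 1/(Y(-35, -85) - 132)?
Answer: -1/134 ≈ -0.0074627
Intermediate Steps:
Q(J, z) = -1 - J/3 (Q(J, z) = (-3 - J)/3 = -1 - J/3)
Y(Z, L) = -2 (Y(Z, L) = -(-1 - 1/3*(-9)) = -(-1 + 3) = -1*2 = -2)
1/(Y(-35, -85) - 132) = 1/(-2 - 132) = 1/(-134) = -1/134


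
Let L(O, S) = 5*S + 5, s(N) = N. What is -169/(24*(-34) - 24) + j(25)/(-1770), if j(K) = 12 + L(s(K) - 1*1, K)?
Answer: 1199/9912 ≈ 0.12096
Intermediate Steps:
L(O, S) = 5 + 5*S
j(K) = 17 + 5*K (j(K) = 12 + (5 + 5*K) = 17 + 5*K)
-169/(24*(-34) - 24) + j(25)/(-1770) = -169/(24*(-34) - 24) + (17 + 5*25)/(-1770) = -169/(-816 - 24) + (17 + 125)*(-1/1770) = -169/(-840) + 142*(-1/1770) = -169*(-1/840) - 71/885 = 169/840 - 71/885 = 1199/9912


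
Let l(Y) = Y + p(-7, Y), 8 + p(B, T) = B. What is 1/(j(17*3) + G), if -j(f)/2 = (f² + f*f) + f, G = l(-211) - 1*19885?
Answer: -1/30617 ≈ -3.2662e-5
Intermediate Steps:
p(B, T) = -8 + B
l(Y) = -15 + Y (l(Y) = Y + (-8 - 7) = Y - 15 = -15 + Y)
G = -20111 (G = (-15 - 211) - 1*19885 = -226 - 19885 = -20111)
j(f) = -4*f² - 2*f (j(f) = -2*((f² + f*f) + f) = -2*((f² + f²) + f) = -2*(2*f² + f) = -2*(f + 2*f²) = -4*f² - 2*f)
1/(j(17*3) + G) = 1/(-2*17*3*(1 + 2*(17*3)) - 20111) = 1/(-2*51*(1 + 2*51) - 20111) = 1/(-2*51*(1 + 102) - 20111) = 1/(-2*51*103 - 20111) = 1/(-10506 - 20111) = 1/(-30617) = -1/30617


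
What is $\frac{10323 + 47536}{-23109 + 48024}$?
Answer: $\frac{57859}{24915} \approx 2.3223$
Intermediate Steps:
$\frac{10323 + 47536}{-23109 + 48024} = \frac{57859}{24915}$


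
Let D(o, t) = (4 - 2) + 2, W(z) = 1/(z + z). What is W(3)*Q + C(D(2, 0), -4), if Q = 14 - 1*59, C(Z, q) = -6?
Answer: -27/2 ≈ -13.500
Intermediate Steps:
W(z) = 1/(2*z)
D(o, t) = 4 (D(o, t) = 2 + 2 = 4)
Q = -45 (Q = 14 - 59 = -45)
W(3)*Q + C(D(2, 0), -4) = ((1/2)/3)*(-45) - 6 = ((1/2)*(1/3))*(-45) - 6 = (1/6)*(-45) - 6 = -15/2 - 6 = -27/2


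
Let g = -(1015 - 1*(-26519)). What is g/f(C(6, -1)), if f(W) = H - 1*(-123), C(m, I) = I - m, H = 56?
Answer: -27534/179 ≈ -153.82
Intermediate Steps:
g = -27534 (g = -(1015 + 26519) = -1*27534 = -27534)
f(W) = 179 (f(W) = 56 - 1*(-123) = 56 + 123 = 179)
g/f(C(6, -1)) = -27534/179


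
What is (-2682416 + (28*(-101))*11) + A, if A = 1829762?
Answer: -883762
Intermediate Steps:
(-2682416 + (28*(-101))*11) + A = (-2682416 + (28*(-101))*11) + 1829762 = (-2682416 - 2828*11) + 1829762 = (-2682416 - 31108) + 1829762 = -2713524 + 1829762 = -883762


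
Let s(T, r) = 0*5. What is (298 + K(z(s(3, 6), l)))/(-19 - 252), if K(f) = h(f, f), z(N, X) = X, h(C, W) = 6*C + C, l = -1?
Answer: -291/271 ≈ -1.0738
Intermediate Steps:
h(C, W) = 7*C
s(T, r) = 0
K(f) = 7*f
(298 + K(z(s(3, 6), l)))/(-19 - 252) = (298 + 7*(-1))/(-19 - 252) = (298 - 7)/(-271) = 291*(-1/271) = -291/271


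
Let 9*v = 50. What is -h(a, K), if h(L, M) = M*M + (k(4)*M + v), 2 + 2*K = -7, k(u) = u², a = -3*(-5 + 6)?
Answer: 1663/36 ≈ 46.194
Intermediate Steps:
v = 50/9 (v = (⅑)*50 = 50/9 ≈ 5.5556)
a = -3 (a = -3*1 = -3)
K = -9/2 (K = -1 + (½)*(-7) = -1 - 7/2 = -9/2 ≈ -4.5000)
h(L, M) = 50/9 + M² + 16*M (h(L, M) = M*M + (4²*M + 50/9) = M² + (16*M + 50/9) = M² + (50/9 + 16*M) = 50/9 + M² + 16*M)
-h(a, K) = -(50/9 + (-9/2)² + 16*(-9/2)) = -(50/9 + 81/4 - 72) = -1*(-1663/36) = 1663/36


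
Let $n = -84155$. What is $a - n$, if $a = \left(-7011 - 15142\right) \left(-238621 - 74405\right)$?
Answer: $6934549133$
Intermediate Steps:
$a = 6934464978$ ($a = \left(-22153\right) \left(-313026\right) = 6934464978$)
$a - n = 6934464978 - -84155 = 6934464978 + 84155 = 6934549133$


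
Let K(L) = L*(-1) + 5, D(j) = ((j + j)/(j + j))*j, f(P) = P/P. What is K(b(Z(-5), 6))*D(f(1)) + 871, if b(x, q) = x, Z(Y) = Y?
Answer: 881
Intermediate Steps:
f(P) = 1
D(j) = j (D(j) = ((2*j)/((2*j)))*j = ((2*j)*(1/(2*j)))*j = 1*j = j)
K(L) = 5 - L (K(L) = -L + 5 = 5 - L)
K(b(Z(-5), 6))*D(f(1)) + 871 = (5 - 1*(-5))*1 + 871 = (5 + 5)*1 + 871 = 10*1 + 871 = 10 + 871 = 881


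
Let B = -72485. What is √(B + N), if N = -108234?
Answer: I*√180719 ≈ 425.11*I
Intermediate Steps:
√(B + N) = √(-72485 - 108234) = √(-180719) = I*√180719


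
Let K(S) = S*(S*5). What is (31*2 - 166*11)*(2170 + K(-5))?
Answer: -4048380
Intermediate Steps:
K(S) = 5*S² (K(S) = S*(5*S) = 5*S²)
(31*2 - 166*11)*(2170 + K(-5)) = (31*2 - 166*11)*(2170 + 5*(-5)²) = (62 - 1826)*(2170 + 5*25) = -1764*(2170 + 125) = -1764*2295 = -4048380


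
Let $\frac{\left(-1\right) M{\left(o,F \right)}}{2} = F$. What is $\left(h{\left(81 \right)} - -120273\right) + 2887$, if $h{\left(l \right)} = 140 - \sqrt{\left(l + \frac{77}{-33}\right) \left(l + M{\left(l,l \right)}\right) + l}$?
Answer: $123300 - 3 i \sqrt{699} \approx 1.233 \cdot 10^{5} - 79.316 i$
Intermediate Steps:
$M{\left(o,F \right)} = - 2 F$
$h{\left(l \right)} = 140 - \sqrt{l - l \left(- \frac{7}{3} + l\right)}$ ($h{\left(l \right)} = 140 - \sqrt{\left(l + \frac{77}{-33}\right) \left(l - 2 l\right) + l} = 140 - \sqrt{\left(l + 77 \left(- \frac{1}{33}\right)\right) \left(- l\right) + l} = 140 - \sqrt{\left(l - \frac{7}{3}\right) \left(- l\right) + l} = 140 - \sqrt{\left(- \frac{7}{3} + l\right) \left(- l\right) + l} = 140 - \sqrt{- l \left(- \frac{7}{3} + l\right) + l} = 140 - \sqrt{l - l \left(- \frac{7}{3} + l\right)}$)
$\left(h{\left(81 \right)} - -120273\right) + 2887 = \left(\left(140 - \frac{\sqrt{3} \sqrt{\left(-1\right) 81 \left(-10 + 3 \cdot 81\right)}}{3}\right) - -120273\right) + 2887 = \left(\left(140 - \frac{\sqrt{3} \sqrt{\left(-1\right) 81 \left(-10 + 243\right)}}{3}\right) + 120273\right) + 2887 = \left(\left(140 - \frac{\sqrt{3} \sqrt{\left(-1\right) 81 \cdot 233}}{3}\right) + 120273\right) + 2887 = \left(\left(140 - \frac{\sqrt{3} \sqrt{-18873}}{3}\right) + 120273\right) + 2887 = \left(\left(140 - \frac{\sqrt{3} \cdot 9 i \sqrt{233}}{3}\right) + 120273\right) + 2887 = \left(\left(140 - 3 i \sqrt{699}\right) + 120273\right) + 2887 = \left(120413 - 3 i \sqrt{699}\right) + 2887 = 123300 - 3 i \sqrt{699}$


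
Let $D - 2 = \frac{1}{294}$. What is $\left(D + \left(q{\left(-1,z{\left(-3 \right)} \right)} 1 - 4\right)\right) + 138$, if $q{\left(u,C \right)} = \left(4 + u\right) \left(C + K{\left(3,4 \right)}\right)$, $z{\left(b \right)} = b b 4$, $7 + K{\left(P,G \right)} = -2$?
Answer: $\frac{63799}{294} \approx 217.0$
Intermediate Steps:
$K{\left(P,G \right)} = -9$ ($K{\left(P,G \right)} = -7 - 2 = -9$)
$z{\left(b \right)} = 4 b^{2}$ ($z{\left(b \right)} = b^{2} \cdot 4 = 4 b^{2}$)
$q{\left(u,C \right)} = \left(-9 + C\right) \left(4 + u\right)$ ($q{\left(u,C \right)} = \left(4 + u\right) \left(C - 9\right) = \left(4 + u\right) \left(-9 + C\right) = \left(-9 + C\right) \left(4 + u\right)$)
$D = \frac{589}{294}$ ($D = 2 + \frac{1}{294} = \frac{589}{294} \approx 2.0034$)
$\left(D + \left(q{\left(-1,z{\left(-3 \right)} \right)} 1 - 4\right)\right) + 138 = \left(\frac{589}{294} - \left(4 - \left(-36 - -9 + 4 \cdot 4 \left(-3\right)^{2} + 4 \left(-3\right)^{2} \left(-1\right)\right) 1\right)\right) + 138 = \left(\frac{589}{294} - \left(4 - \left(-36 + 9 + 4 \cdot 4 \cdot 9 + 4 \cdot 9 \left(-1\right)\right) 1\right)\right) + 138 = \left(\frac{589}{294} - \left(4 - \left(-36 + 9 + 4 \cdot 36 + 36 \left(-1\right)\right) 1\right)\right) + 138 = \left(\frac{589}{294} - \left(4 - \left(-36 + 9 + 144 - 36\right) 1\right)\right) + 138 = \left(\frac{589}{294} + \left(81 \cdot 1 - 4\right)\right) + 138 = \left(\frac{589}{294} + \left(81 - 4\right)\right) + 138 = \left(\frac{589}{294} + 77\right) + 138 = \frac{23227}{294} + 138 = \frac{63799}{294}$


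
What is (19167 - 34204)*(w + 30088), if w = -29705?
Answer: -5759171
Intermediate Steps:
(19167 - 34204)*(w + 30088) = (19167 - 34204)*(-29705 + 30088) = -15037*383 = -5759171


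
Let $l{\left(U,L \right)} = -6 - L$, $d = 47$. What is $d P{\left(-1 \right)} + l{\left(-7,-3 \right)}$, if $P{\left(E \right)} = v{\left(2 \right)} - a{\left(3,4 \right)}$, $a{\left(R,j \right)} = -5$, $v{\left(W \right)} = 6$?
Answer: $514$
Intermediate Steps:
$P{\left(E \right)} = 11$ ($P{\left(E \right)} = 6 - -5 = 6 + 5 = 11$)
$d P{\left(-1 \right)} + l{\left(-7,-3 \right)} = 47 \cdot 11 - 3 = 517 + \left(-6 + 3\right) = 517 - 3 = 514$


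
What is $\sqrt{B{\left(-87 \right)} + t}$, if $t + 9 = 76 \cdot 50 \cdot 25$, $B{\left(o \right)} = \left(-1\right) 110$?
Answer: $\sqrt{94881} \approx 308.03$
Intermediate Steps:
$B{\left(o \right)} = -110$
$t = 94991$ ($t = -9 + 76 \cdot 50 \cdot 25 = -9 + 3800 \cdot 25 = -9 + 95000 = 94991$)
$\sqrt{B{\left(-87 \right)} + t} = \sqrt{-110 + 94991} = \sqrt{94881}$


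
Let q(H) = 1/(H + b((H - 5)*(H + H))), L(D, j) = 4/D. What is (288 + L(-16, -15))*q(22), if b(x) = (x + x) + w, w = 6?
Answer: 1151/6096 ≈ 0.18881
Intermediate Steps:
b(x) = 6 + 2*x (b(x) = (x + x) + 6 = 2*x + 6 = 6 + 2*x)
q(H) = 1/(6 + H + 4*H*(-5 + H)) (q(H) = 1/(H + (6 + 2*((H - 5)*(H + H)))) = 1/(H + (6 + 2*((-5 + H)*(2*H)))) = 1/(H + (6 + 2*(2*H*(-5 + H)))) = 1/(H + (6 + 4*H*(-5 + H))) = 1/(6 + H + 4*H*(-5 + H)))
(288 + L(-16, -15))*q(22) = (288 + 4/(-16))/(6 + 22 + 4*22*(-5 + 22)) = (288 + 4*(-1/16))/(6 + 22 + 4*22*17) = (288 - ¼)/(6 + 22 + 1496) = (1151/4)/1524 = (1151/4)*(1/1524) = 1151/6096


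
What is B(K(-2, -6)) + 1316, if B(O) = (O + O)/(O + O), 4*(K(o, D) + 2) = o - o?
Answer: 1317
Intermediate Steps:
K(o, D) = -2 (K(o, D) = -2 + (o - o)/4 = -2 + (¼)*0 = -2 + 0 = -2)
B(O) = 1 (B(O) = (2*O)/((2*O)) = (2*O)*(1/(2*O)) = 1)
B(K(-2, -6)) + 1316 = 1 + 1316 = 1317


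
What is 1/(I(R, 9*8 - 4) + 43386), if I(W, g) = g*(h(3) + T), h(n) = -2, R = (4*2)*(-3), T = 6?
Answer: 1/43658 ≈ 2.2905e-5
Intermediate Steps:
R = -24 (R = 8*(-3) = -24)
I(W, g) = 4*g (I(W, g) = g*(-2 + 6) = g*4 = 4*g)
1/(I(R, 9*8 - 4) + 43386) = 1/(4*(9*8 - 4) + 43386) = 1/(4*(72 - 4) + 43386) = 1/(4*68 + 43386) = 1/(272 + 43386) = 1/43658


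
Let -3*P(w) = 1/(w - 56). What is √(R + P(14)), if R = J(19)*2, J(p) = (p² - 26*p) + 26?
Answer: I*√377482/42 ≈ 14.628*I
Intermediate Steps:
J(p) = 26 + p² - 26*p
P(w) = -1/(3*(-56 + w)) (P(w) = -1/(3*(w - 56)) = -1/(3*(-56 + w)))
R = -214 (R = (26 + 19² - 26*19)*2 = (26 + 361 - 494)*2 = -107*2 = -214)
√(R + P(14)) = √(-214 - 1/(-168 + 3*14)) = √(-214 - 1/(-168 + 42)) = √(-214 - 1/(-126)) = √(-214 - 1*(-1/126)) = √(-214 + 1/126) = √(-26963/126) = I*√377482/42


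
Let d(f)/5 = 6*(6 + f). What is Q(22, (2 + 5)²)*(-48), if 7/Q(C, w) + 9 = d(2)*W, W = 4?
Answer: -112/317 ≈ -0.35331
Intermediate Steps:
d(f) = 180 + 30*f (d(f) = 5*(6*(6 + f)) = 5*(36 + 6*f) = 180 + 30*f)
Q(C, w) = 7/951 (Q(C, w) = 7/(-9 + (180 + 30*2)*4) = 7/(-9 + (180 + 60)*4) = 7/(-9 + 240*4) = 7/(-9 + 960) = 7/951)
Q(22, (2 + 5)²)*(-48) = (7/951)*(-48) = -112/317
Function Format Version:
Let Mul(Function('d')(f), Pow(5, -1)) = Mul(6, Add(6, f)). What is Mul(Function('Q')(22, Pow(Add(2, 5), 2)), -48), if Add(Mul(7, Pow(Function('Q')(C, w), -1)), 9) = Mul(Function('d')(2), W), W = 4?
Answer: Rational(-112, 317) ≈ -0.35331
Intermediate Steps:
Function('d')(f) = Add(180, Mul(30, f)) (Function('d')(f) = Mul(5, Mul(6, Add(6, f))) = Mul(5, Add(36, Mul(6, f))) = Add(180, Mul(30, f)))
Function('Q')(C, w) = Rational(7, 951) (Function('Q')(C, w) = Mul(7, Pow(Add(-9, Mul(Add(180, Mul(30, 2)), 4)), -1)) = Mul(7, Pow(Add(-9, Mul(Add(180, 60), 4)), -1)) = Mul(7, Pow(Add(-9, Mul(240, 4)), -1)) = Mul(7, Pow(Add(-9, 960), -1)) = Mul(7, Pow(951, -1)) = Mul(7, Rational(1, 951)) = Rational(7, 951))
Mul(Function('Q')(22, Pow(Add(2, 5), 2)), -48) = Mul(Rational(7, 951), -48) = Rational(-112, 317)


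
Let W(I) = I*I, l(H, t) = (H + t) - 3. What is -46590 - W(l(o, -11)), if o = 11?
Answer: -46599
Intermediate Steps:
l(H, t) = -3 + H + t
W(I) = I²
-46590 - W(l(o, -11)) = -46590 - (-3 + 11 - 11)² = -46590 - 1*(-3)² = -46590 - 1*9 = -46590 - 9 = -46599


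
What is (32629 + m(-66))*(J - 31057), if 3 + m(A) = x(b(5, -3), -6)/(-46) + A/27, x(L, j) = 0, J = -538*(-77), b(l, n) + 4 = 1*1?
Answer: 3044462828/9 ≈ 3.3827e+8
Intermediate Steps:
b(l, n) = -3 (b(l, n) = -4 + 1*1 = -4 + 1 = -3)
J = 41426
m(A) = -3 + A/27 (m(A) = -3 + (0/(-46) + A/27) = -3 + (0*(-1/46) + A*(1/27)) = -3 + (0 + A/27) = -3 + A/27)
(32629 + m(-66))*(J - 31057) = (32629 + (-3 + (1/27)*(-66)))*(41426 - 31057) = (32629 + (-3 - 22/9))*10369 = (32629 - 49/9)*10369 = (293612/9)*10369 = 3044462828/9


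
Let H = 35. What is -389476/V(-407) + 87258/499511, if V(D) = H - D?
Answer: -5720852300/6493643 ≈ -880.99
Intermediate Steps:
V(D) = 35 - D
-389476/V(-407) + 87258/499511 = -389476/(35 - 1*(-407)) + 87258/499511 = -389476/(35 + 407) + 87258*(1/499511) = -389476/442 + 87258/499511 = -389476*1/442 + 87258/499511 = -194738/221 + 87258/499511 = -5720852300/6493643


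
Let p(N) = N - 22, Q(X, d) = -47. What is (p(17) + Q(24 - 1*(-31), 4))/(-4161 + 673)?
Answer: 13/872 ≈ 0.014908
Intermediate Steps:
p(N) = -22 + N
(p(17) + Q(24 - 1*(-31), 4))/(-4161 + 673) = ((-22 + 17) - 47)/(-4161 + 673) = (-5 - 47)/(-3488) = -52*(-1/3488) = 13/872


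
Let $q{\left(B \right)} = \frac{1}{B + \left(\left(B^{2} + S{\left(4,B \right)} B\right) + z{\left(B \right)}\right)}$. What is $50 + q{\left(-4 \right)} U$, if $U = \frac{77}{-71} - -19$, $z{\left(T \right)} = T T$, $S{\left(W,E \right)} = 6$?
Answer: $\frac{3868}{71} \approx 54.479$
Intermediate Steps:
$z{\left(T \right)} = T^{2}$
$U = \frac{1272}{71}$ ($U = 77 \left(- \frac{1}{71}\right) + 19 = - \frac{77}{71} + 19 = \frac{1272}{71} \approx 17.915$)
$q{\left(B \right)} = \frac{1}{2 B^{2} + 7 B}$ ($q{\left(B \right)} = \frac{1}{B + \left(\left(B^{2} + 6 B\right) + B^{2}\right)} = \frac{1}{B + \left(2 B^{2} + 6 B\right)} = \frac{1}{2 B^{2} + 7 B}$)
$50 + q{\left(-4 \right)} U = 50 + \frac{1}{\left(-4\right) \left(7 + 2 \left(-4\right)\right)} \frac{1272}{71} = 50 + - \frac{1}{4 \left(7 - 8\right)} \frac{1272}{71} = 50 + - \frac{1}{4 \left(-1\right)} \frac{1272}{71} = 50 + \left(- \frac{1}{4}\right) \left(-1\right) \frac{1272}{71} = 50 + \frac{1}{4} \cdot \frac{1272}{71} = 50 + \frac{318}{71} = \frac{3868}{71}$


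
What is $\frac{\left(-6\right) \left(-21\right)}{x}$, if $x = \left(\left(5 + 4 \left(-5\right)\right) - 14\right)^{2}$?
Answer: $\frac{126}{841} \approx 0.14982$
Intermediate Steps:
$x = 841$ ($x = \left(\left(5 - 20\right) - 14\right)^{2} = \left(-15 - 14\right)^{2} = \left(-29\right)^{2} = 841$)
$\frac{\left(-6\right) \left(-21\right)}{x} = \frac{\left(-6\right) \left(-21\right)}{841} = 126 \cdot \frac{1}{841} = \frac{126}{841}$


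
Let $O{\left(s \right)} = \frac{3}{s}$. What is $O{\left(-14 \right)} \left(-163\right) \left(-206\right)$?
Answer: $- \frac{50367}{7} \approx -7195.3$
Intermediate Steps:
$O{\left(-14 \right)} \left(-163\right) \left(-206\right) = \frac{3}{-14} \left(-163\right) \left(-206\right) = 3 \left(- \frac{1}{14}\right) \left(-163\right) \left(-206\right) = \left(- \frac{3}{14}\right) \left(-163\right) \left(-206\right) = \frac{489}{14} \left(-206\right) = - \frac{50367}{7}$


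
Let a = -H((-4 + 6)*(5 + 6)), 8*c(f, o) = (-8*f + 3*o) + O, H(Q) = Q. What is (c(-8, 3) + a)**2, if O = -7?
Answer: 3025/16 ≈ 189.06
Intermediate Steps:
c(f, o) = -7/8 - f + 3*o/8 (c(f, o) = ((-8*f + 3*o) - 7)/8 = (-7 - 8*f + 3*o)/8 = -7/8 - f + 3*o/8)
a = -22 (a = -(-4 + 6)*(5 + 6) = -2*11 = -1*22 = -22)
(c(-8, 3) + a)**2 = ((-7/8 - 1*(-8) + (3/8)*3) - 22)**2 = ((-7/8 + 8 + 9/8) - 22)**2 = (33/4 - 22)**2 = (-55/4)**2 = 3025/16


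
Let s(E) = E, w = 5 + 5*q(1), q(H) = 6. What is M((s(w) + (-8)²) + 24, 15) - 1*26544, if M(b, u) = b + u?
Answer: -26406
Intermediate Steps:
w = 35 (w = 5 + 5*6 = 5 + 30 = 35)
M((s(w) + (-8)²) + 24, 15) - 1*26544 = (((35 + (-8)²) + 24) + 15) - 1*26544 = (((35 + 64) + 24) + 15) - 26544 = ((99 + 24) + 15) - 26544 = (123 + 15) - 26544 = 138 - 26544 = -26406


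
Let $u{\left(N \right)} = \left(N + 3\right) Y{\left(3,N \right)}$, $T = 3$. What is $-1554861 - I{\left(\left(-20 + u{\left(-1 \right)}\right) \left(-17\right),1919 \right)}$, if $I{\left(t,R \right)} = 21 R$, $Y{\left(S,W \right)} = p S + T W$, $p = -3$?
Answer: $-1595160$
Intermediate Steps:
$Y{\left(S,W \right)} = - 3 S + 3 W$
$u{\left(N \right)} = \left(-9 + 3 N\right) \left(3 + N\right)$ ($u{\left(N \right)} = \left(N + 3\right) \left(\left(-3\right) 3 + 3 N\right) = \left(3 + N\right) \left(-9 + 3 N\right) = \left(-9 + 3 N\right) \left(3 + N\right)$)
$-1554861 - I{\left(\left(-20 + u{\left(-1 \right)}\right) \left(-17\right),1919 \right)} = -1554861 - 21 \cdot 1919 = -1554861 - 40299 = -1595160$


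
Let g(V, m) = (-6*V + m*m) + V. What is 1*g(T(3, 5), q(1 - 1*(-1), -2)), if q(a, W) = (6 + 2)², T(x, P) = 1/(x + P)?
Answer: 32763/8 ≈ 4095.4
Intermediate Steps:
T(x, P) = 1/(P + x)
q(a, W) = 64 (q(a, W) = 8² = 64)
g(V, m) = m² - 5*V (g(V, m) = (-6*V + m²) + V = (m² - 6*V) + V = m² - 5*V)
1*g(T(3, 5), q(1 - 1*(-1), -2)) = 1*(64² - 5/(5 + 3)) = 1*(4096 - 5/8) = 1*(32763/8) = 32763/8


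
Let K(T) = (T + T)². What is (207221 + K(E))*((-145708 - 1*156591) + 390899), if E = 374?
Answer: 67931835000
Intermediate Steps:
K(T) = 4*T² (K(T) = (2*T)² = 4*T²)
(207221 + K(E))*((-145708 - 1*156591) + 390899) = (207221 + 4*374²)*((-145708 - 1*156591) + 390899) = (207221 + 4*139876)*((-145708 - 156591) + 390899) = (207221 + 559504)*(-302299 + 390899) = 766725*88600 = 67931835000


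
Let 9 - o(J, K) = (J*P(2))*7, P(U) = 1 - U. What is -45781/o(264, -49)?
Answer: -45781/1857 ≈ -24.653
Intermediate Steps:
o(J, K) = 9 + 7*J (o(J, K) = 9 - J*(1 - 1*2)*7 = 9 - J*(1 - 2)*7 = 9 - J*(-1)*7 = 9 - (-J)*7 = 9 - (-7)*J = 9 + 7*J)
-45781/o(264, -49) = -45781/(9 + 7*264) = -45781/(9 + 1848) = -45781/1857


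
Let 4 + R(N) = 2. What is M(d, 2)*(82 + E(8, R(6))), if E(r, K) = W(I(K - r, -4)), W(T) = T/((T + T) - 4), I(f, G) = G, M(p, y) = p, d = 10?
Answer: 2470/3 ≈ 823.33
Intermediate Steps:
R(N) = -2 (R(N) = -4 + 2 = -2)
W(T) = T/(-4 + 2*T) (W(T) = T/(2*T - 4) = T/(-4 + 2*T))
E(r, K) = ⅓ (E(r, K) = (½)*(-4)/(-2 - 4) = (½)*(-4)/(-6) = (½)*(-4)*(-⅙) = ⅓)
M(d, 2)*(82 + E(8, R(6))) = 10*(82 + ⅓) = 10*(247/3) = 2470/3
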